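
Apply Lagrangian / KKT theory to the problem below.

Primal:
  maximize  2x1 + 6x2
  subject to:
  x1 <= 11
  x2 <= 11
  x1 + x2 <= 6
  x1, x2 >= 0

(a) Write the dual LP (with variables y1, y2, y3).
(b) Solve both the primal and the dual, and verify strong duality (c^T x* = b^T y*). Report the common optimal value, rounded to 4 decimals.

The standard primal-dual pair for 'max c^T x s.t. A x <= b, x >= 0' is:
  Dual:  min b^T y  s.t.  A^T y >= c,  y >= 0.

So the dual LP is:
  minimize  11y1 + 11y2 + 6y3
  subject to:
    y1 + y3 >= 2
    y2 + y3 >= 6
    y1, y2, y3 >= 0

Solving the primal: x* = (0, 6).
  primal value c^T x* = 36.
Solving the dual: y* = (0, 0, 6).
  dual value b^T y* = 36.
Strong duality: c^T x* = b^T y*. Confirmed.

36


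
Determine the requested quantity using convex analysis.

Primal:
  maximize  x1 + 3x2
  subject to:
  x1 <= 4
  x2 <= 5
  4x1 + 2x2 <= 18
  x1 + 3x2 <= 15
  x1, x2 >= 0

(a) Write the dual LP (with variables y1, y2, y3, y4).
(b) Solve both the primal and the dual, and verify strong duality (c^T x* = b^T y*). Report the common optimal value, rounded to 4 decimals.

The standard primal-dual pair for 'max c^T x s.t. A x <= b, x >= 0' is:
  Dual:  min b^T y  s.t.  A^T y >= c,  y >= 0.

So the dual LP is:
  minimize  4y1 + 5y2 + 18y3 + 15y4
  subject to:
    y1 + 4y3 + y4 >= 1
    y2 + 2y3 + 3y4 >= 3
    y1, y2, y3, y4 >= 0

Solving the primal: x* = (2.4, 4.2).
  primal value c^T x* = 15.
Solving the dual: y* = (0, 0, 0, 1).
  dual value b^T y* = 15.
Strong duality: c^T x* = b^T y*. Confirmed.

15


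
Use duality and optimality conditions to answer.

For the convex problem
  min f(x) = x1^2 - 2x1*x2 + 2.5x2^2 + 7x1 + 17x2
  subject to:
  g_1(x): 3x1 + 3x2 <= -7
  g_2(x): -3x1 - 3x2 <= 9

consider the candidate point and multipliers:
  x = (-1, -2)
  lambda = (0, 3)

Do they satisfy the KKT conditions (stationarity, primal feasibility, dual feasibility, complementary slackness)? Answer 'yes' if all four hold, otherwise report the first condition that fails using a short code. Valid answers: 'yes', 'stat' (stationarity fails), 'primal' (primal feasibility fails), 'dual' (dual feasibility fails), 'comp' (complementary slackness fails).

Gradient of f: grad f(x) = Q x + c = (9, 9)
Constraint values g_i(x) = a_i^T x - b_i:
  g_1((-1, -2)) = -2
  g_2((-1, -2)) = 0
Stationarity residual: grad f(x) + sum_i lambda_i a_i = (0, 0)
  -> stationarity OK
Primal feasibility (all g_i <= 0): OK
Dual feasibility (all lambda_i >= 0): OK
Complementary slackness (lambda_i * g_i(x) = 0 for all i): OK

Verdict: yes, KKT holds.

yes


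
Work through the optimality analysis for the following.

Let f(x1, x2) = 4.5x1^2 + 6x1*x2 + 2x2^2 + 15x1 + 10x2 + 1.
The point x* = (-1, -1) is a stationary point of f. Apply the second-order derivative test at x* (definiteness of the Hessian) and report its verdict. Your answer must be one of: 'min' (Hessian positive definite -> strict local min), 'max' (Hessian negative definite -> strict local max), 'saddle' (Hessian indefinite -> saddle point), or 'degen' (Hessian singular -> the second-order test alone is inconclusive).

Compute the Hessian H = grad^2 f:
  H = [[9, 6], [6, 4]]
Verify stationarity: grad f(x*) = H x* + g = (0, 0).
Eigenvalues of H: 0, 13.
H has a zero eigenvalue (singular; positive semidefinite but not definite), so H is neither positive definite, negative definite, nor indefinite. The second-order test alone is inconclusive -> degen.
(Indeed, f is constant along the null direction of H through x*, so x* is not a strict local extremum.)

degen


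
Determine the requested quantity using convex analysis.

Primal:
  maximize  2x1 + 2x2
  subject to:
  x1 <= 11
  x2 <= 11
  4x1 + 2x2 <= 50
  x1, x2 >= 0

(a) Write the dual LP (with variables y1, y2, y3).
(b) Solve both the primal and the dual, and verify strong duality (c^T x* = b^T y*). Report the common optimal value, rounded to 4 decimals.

The standard primal-dual pair for 'max c^T x s.t. A x <= b, x >= 0' is:
  Dual:  min b^T y  s.t.  A^T y >= c,  y >= 0.

So the dual LP is:
  minimize  11y1 + 11y2 + 50y3
  subject to:
    y1 + 4y3 >= 2
    y2 + 2y3 >= 2
    y1, y2, y3 >= 0

Solving the primal: x* = (7, 11).
  primal value c^T x* = 36.
Solving the dual: y* = (0, 1, 0.5).
  dual value b^T y* = 36.
Strong duality: c^T x* = b^T y*. Confirmed.

36


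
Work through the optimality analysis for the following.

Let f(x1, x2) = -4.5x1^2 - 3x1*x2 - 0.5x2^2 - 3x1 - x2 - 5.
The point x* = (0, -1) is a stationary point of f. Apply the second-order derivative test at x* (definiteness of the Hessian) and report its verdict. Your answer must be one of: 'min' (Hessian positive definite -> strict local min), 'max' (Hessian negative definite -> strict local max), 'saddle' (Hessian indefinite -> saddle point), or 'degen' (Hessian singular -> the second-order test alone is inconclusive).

Compute the Hessian H = grad^2 f:
  H = [[-9, -3], [-3, -1]]
Verify stationarity: grad f(x*) = H x* + g = (0, 0).
Eigenvalues of H: -10, 0.
H has a zero eigenvalue (singular; negative semidefinite but not definite), so H is neither positive definite, negative definite, nor indefinite. The second-order test alone is inconclusive -> degen.
(Indeed, f is constant along the null direction of H through x*, so x* is not a strict local extremum.)

degen


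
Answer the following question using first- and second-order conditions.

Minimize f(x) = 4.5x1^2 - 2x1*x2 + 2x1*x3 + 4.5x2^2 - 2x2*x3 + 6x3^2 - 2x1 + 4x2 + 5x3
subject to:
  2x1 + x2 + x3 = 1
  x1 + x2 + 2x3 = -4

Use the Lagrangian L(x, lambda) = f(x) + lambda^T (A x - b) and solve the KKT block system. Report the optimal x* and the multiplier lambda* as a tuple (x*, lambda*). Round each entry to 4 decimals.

Form the Lagrangian:
  L(x, lambda) = (1/2) x^T Q x + c^T x + lambda^T (A x - b)
Stationarity (grad_x L = 0): Q x + c + A^T lambda = 0.
Primal feasibility: A x = b.

This gives the KKT block system:
  [ Q   A^T ] [ x     ]   [-c ]
  [ A    0  ] [ lambda ] = [ b ]

Solving the linear system:
  x*      = (2.2692, -0.8077, -2.7308)
  lambda* = (-16.9231, 19.2692)
  f(x*)   = 36.2885

x* = (2.2692, -0.8077, -2.7308), lambda* = (-16.9231, 19.2692)


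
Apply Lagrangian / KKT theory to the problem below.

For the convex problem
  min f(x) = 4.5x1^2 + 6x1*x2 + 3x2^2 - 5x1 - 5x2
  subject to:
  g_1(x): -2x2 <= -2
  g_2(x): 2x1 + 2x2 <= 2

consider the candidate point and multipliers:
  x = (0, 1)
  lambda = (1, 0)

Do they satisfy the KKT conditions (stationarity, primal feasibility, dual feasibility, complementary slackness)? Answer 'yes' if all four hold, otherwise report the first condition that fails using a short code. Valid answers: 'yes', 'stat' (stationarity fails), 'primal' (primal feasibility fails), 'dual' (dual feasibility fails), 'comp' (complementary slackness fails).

Gradient of f: grad f(x) = Q x + c = (1, 1)
Constraint values g_i(x) = a_i^T x - b_i:
  g_1((0, 1)) = 0
  g_2((0, 1)) = 0
Stationarity residual: grad f(x) + sum_i lambda_i a_i = (1, -1)
  -> stationarity FAILS
Primal feasibility (all g_i <= 0): OK
Dual feasibility (all lambda_i >= 0): OK
Complementary slackness (lambda_i * g_i(x) = 0 for all i): OK

Verdict: the first failing condition is stationarity -> stat.

stat


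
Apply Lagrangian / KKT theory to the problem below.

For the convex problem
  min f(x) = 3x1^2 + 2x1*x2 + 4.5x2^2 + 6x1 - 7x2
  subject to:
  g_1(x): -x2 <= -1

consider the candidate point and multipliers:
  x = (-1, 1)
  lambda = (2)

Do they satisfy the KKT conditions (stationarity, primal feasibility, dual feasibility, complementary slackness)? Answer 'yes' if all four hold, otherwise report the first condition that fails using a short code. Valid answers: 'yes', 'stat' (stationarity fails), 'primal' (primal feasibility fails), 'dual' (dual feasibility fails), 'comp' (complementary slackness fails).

Gradient of f: grad f(x) = Q x + c = (2, 0)
Constraint values g_i(x) = a_i^T x - b_i:
  g_1((-1, 1)) = 0
Stationarity residual: grad f(x) + sum_i lambda_i a_i = (2, -2)
  -> stationarity FAILS
Primal feasibility (all g_i <= 0): OK
Dual feasibility (all lambda_i >= 0): OK
Complementary slackness (lambda_i * g_i(x) = 0 for all i): OK

Verdict: the first failing condition is stationarity -> stat.

stat


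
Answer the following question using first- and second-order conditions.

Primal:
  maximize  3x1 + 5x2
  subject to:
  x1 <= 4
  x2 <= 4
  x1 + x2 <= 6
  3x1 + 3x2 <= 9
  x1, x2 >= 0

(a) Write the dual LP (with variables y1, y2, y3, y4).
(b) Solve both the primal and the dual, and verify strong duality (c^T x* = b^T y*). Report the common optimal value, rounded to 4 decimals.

The standard primal-dual pair for 'max c^T x s.t. A x <= b, x >= 0' is:
  Dual:  min b^T y  s.t.  A^T y >= c,  y >= 0.

So the dual LP is:
  minimize  4y1 + 4y2 + 6y3 + 9y4
  subject to:
    y1 + y3 + 3y4 >= 3
    y2 + y3 + 3y4 >= 5
    y1, y2, y3, y4 >= 0

Solving the primal: x* = (0, 3).
  primal value c^T x* = 15.
Solving the dual: y* = (0, 0, 0, 1.6667).
  dual value b^T y* = 15.
Strong duality: c^T x* = b^T y*. Confirmed.

15


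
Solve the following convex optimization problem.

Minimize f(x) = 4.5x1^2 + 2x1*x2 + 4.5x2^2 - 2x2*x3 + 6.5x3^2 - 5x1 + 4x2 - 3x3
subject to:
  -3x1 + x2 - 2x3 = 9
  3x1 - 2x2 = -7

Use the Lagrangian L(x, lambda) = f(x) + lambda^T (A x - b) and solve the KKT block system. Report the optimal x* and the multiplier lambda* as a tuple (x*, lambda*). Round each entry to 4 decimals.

Form the Lagrangian:
  L(x, lambda) = (1/2) x^T Q x + c^T x + lambda^T (A x - b)
Stationarity (grad_x L = 0): Q x + c + A^T lambda = 0.
Primal feasibility: A x = b.

This gives the KKT block system:
  [ Q   A^T ] [ x     ]   [-c ]
  [ A    0  ] [ lambda ] = [ b ]

Solving the linear system:
  x*      = (-2.0784, 0.3825, -1.1912)
  lambda* = (-9.6255, -1.9788)
  f(x*)   = 44.1368

x* = (-2.0784, 0.3825, -1.1912), lambda* = (-9.6255, -1.9788)


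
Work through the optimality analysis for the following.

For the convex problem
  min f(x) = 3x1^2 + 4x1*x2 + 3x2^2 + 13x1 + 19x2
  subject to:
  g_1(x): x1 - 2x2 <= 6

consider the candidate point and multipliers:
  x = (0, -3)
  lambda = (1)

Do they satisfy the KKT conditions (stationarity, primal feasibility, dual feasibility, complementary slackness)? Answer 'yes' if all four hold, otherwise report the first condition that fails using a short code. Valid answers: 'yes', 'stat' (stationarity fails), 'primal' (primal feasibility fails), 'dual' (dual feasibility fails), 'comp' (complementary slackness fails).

Gradient of f: grad f(x) = Q x + c = (1, 1)
Constraint values g_i(x) = a_i^T x - b_i:
  g_1((0, -3)) = 0
Stationarity residual: grad f(x) + sum_i lambda_i a_i = (2, -1)
  -> stationarity FAILS
Primal feasibility (all g_i <= 0): OK
Dual feasibility (all lambda_i >= 0): OK
Complementary slackness (lambda_i * g_i(x) = 0 for all i): OK

Verdict: the first failing condition is stationarity -> stat.

stat


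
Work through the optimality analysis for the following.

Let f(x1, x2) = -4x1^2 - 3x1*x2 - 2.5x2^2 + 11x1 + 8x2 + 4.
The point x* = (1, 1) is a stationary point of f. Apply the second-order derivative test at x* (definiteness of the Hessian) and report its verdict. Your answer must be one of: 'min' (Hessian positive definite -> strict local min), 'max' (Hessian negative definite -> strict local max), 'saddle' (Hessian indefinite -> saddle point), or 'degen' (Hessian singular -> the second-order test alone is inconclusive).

Compute the Hessian H = grad^2 f:
  H = [[-8, -3], [-3, -5]]
Verify stationarity: grad f(x*) = H x* + g = (0, 0).
Eigenvalues of H: -9.8541, -3.1459.
Both eigenvalues < 0, so H is negative definite -> x* is a strict local max.

max


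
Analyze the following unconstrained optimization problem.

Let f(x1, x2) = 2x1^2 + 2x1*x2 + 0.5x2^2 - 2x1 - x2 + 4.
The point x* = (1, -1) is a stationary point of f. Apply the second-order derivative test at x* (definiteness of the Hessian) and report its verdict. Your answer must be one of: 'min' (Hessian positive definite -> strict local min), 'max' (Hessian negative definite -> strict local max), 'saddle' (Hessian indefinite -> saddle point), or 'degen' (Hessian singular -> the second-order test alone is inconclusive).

Compute the Hessian H = grad^2 f:
  H = [[4, 2], [2, 1]]
Verify stationarity: grad f(x*) = H x* + g = (0, 0).
Eigenvalues of H: 0, 5.
H has a zero eigenvalue (singular; positive semidefinite but not definite), so H is neither positive definite, negative definite, nor indefinite. The second-order test alone is inconclusive -> degen.
(Indeed, f is constant along the null direction of H through x*, so x* is not a strict local extremum.)

degen


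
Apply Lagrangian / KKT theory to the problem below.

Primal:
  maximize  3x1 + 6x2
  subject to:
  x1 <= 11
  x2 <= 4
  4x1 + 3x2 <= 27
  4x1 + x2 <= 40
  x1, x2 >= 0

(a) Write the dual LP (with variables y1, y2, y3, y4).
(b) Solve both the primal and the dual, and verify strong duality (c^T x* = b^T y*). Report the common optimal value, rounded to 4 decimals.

The standard primal-dual pair for 'max c^T x s.t. A x <= b, x >= 0' is:
  Dual:  min b^T y  s.t.  A^T y >= c,  y >= 0.

So the dual LP is:
  minimize  11y1 + 4y2 + 27y3 + 40y4
  subject to:
    y1 + 4y3 + 4y4 >= 3
    y2 + 3y3 + y4 >= 6
    y1, y2, y3, y4 >= 0

Solving the primal: x* = (3.75, 4).
  primal value c^T x* = 35.25.
Solving the dual: y* = (0, 3.75, 0.75, 0).
  dual value b^T y* = 35.25.
Strong duality: c^T x* = b^T y*. Confirmed.

35.25


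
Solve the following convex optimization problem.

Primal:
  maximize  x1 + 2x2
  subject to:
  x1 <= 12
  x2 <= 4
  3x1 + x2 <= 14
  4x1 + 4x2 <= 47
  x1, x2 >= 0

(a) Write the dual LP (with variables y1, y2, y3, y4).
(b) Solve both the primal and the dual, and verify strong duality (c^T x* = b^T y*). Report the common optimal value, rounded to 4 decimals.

The standard primal-dual pair for 'max c^T x s.t. A x <= b, x >= 0' is:
  Dual:  min b^T y  s.t.  A^T y >= c,  y >= 0.

So the dual LP is:
  minimize  12y1 + 4y2 + 14y3 + 47y4
  subject to:
    y1 + 3y3 + 4y4 >= 1
    y2 + y3 + 4y4 >= 2
    y1, y2, y3, y4 >= 0

Solving the primal: x* = (3.3333, 4).
  primal value c^T x* = 11.3333.
Solving the dual: y* = (0, 1.6667, 0.3333, 0).
  dual value b^T y* = 11.3333.
Strong duality: c^T x* = b^T y*. Confirmed.

11.3333


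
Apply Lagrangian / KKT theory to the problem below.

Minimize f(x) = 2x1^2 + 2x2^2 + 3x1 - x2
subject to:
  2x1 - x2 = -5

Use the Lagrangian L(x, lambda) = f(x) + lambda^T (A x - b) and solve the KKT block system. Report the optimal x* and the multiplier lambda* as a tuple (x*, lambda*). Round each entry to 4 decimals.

Form the Lagrangian:
  L(x, lambda) = (1/2) x^T Q x + c^T x + lambda^T (A x - b)
Stationarity (grad_x L = 0): Q x + c + A^T lambda = 0.
Primal feasibility: A x = b.

This gives the KKT block system:
  [ Q   A^T ] [ x     ]   [-c ]
  [ A    0  ] [ lambda ] = [ b ]

Solving the linear system:
  x*      = (-2.05, 0.9)
  lambda* = (2.6)
  f(x*)   = 2.975

x* = (-2.05, 0.9), lambda* = (2.6)


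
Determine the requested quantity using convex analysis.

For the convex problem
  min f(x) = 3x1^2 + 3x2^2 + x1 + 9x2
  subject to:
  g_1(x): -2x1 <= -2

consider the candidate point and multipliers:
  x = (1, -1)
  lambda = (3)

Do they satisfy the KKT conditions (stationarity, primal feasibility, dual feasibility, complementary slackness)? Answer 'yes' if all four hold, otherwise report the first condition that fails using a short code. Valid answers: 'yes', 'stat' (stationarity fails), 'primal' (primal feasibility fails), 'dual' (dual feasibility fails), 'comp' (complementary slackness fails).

Gradient of f: grad f(x) = Q x + c = (7, 3)
Constraint values g_i(x) = a_i^T x - b_i:
  g_1((1, -1)) = 0
Stationarity residual: grad f(x) + sum_i lambda_i a_i = (1, 3)
  -> stationarity FAILS
Primal feasibility (all g_i <= 0): OK
Dual feasibility (all lambda_i >= 0): OK
Complementary slackness (lambda_i * g_i(x) = 0 for all i): OK

Verdict: the first failing condition is stationarity -> stat.

stat


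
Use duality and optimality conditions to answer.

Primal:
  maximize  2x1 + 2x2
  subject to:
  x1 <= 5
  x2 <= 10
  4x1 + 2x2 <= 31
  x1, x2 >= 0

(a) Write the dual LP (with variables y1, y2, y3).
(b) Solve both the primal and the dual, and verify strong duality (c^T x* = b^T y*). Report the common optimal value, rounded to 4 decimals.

The standard primal-dual pair for 'max c^T x s.t. A x <= b, x >= 0' is:
  Dual:  min b^T y  s.t.  A^T y >= c,  y >= 0.

So the dual LP is:
  minimize  5y1 + 10y2 + 31y3
  subject to:
    y1 + 4y3 >= 2
    y2 + 2y3 >= 2
    y1, y2, y3 >= 0

Solving the primal: x* = (2.75, 10).
  primal value c^T x* = 25.5.
Solving the dual: y* = (0, 1, 0.5).
  dual value b^T y* = 25.5.
Strong duality: c^T x* = b^T y*. Confirmed.

25.5


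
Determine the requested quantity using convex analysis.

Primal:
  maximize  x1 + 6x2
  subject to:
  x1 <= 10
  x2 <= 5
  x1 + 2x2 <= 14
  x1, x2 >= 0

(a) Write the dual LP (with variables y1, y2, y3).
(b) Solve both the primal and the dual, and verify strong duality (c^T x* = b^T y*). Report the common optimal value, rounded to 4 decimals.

The standard primal-dual pair for 'max c^T x s.t. A x <= b, x >= 0' is:
  Dual:  min b^T y  s.t.  A^T y >= c,  y >= 0.

So the dual LP is:
  minimize  10y1 + 5y2 + 14y3
  subject to:
    y1 + y3 >= 1
    y2 + 2y3 >= 6
    y1, y2, y3 >= 0

Solving the primal: x* = (4, 5).
  primal value c^T x* = 34.
Solving the dual: y* = (0, 4, 1).
  dual value b^T y* = 34.
Strong duality: c^T x* = b^T y*. Confirmed.

34


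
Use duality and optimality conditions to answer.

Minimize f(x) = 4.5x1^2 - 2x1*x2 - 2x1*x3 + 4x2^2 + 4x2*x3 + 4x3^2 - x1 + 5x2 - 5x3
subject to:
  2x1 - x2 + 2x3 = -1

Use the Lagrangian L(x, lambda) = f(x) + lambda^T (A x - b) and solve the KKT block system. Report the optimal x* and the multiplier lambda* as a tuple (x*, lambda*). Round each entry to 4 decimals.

Form the Lagrangian:
  L(x, lambda) = (1/2) x^T Q x + c^T x + lambda^T (A x - b)
Stationarity (grad_x L = 0): Q x + c + A^T lambda = 0.
Primal feasibility: A x = b.

This gives the KKT block system:
  [ Q   A^T ] [ x     ]   [-c ]
  [ A    0  ] [ lambda ] = [ b ]

Solving the linear system:
  x*      = (-0.6329, -0.3902, -0.0621)
  lambda* = (2.896)
  f(x*)   = 0.9444

x* = (-0.6329, -0.3902, -0.0621), lambda* = (2.896)


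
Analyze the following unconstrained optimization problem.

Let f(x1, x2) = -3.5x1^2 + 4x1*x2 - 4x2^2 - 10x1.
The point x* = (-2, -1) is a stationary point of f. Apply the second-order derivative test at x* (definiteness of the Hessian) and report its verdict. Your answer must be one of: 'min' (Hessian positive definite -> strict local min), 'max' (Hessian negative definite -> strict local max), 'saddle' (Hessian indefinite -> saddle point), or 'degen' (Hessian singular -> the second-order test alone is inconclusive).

Compute the Hessian H = grad^2 f:
  H = [[-7, 4], [4, -8]]
Verify stationarity: grad f(x*) = H x* + g = (0, 0).
Eigenvalues of H: -11.5311, -3.4689.
Both eigenvalues < 0, so H is negative definite -> x* is a strict local max.

max


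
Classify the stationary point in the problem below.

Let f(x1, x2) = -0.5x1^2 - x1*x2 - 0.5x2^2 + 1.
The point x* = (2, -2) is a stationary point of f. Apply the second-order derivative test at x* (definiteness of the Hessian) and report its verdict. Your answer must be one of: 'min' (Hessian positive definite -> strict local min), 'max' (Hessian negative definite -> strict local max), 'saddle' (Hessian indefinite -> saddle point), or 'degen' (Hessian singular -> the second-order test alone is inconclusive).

Compute the Hessian H = grad^2 f:
  H = [[-1, -1], [-1, -1]]
Verify stationarity: grad f(x*) = H x* + g = (0, 0).
Eigenvalues of H: -2, 0.
H has a zero eigenvalue (singular; negative semidefinite but not definite), so H is neither positive definite, negative definite, nor indefinite. The second-order test alone is inconclusive -> degen.
(Indeed, f is constant along the null direction of H through x*, so x* is not a strict local extremum.)

degen


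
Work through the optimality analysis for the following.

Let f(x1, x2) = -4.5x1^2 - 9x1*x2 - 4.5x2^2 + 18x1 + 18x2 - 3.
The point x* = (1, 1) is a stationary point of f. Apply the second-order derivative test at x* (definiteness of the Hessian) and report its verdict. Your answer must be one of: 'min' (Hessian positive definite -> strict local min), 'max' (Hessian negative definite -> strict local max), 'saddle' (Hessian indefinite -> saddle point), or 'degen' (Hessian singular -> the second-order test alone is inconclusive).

Compute the Hessian H = grad^2 f:
  H = [[-9, -9], [-9, -9]]
Verify stationarity: grad f(x*) = H x* + g = (0, 0).
Eigenvalues of H: -18, 0.
H has a zero eigenvalue (singular; negative semidefinite but not definite), so H is neither positive definite, negative definite, nor indefinite. The second-order test alone is inconclusive -> degen.
(Indeed, f is constant along the null direction of H through x*, so x* is not a strict local extremum.)

degen


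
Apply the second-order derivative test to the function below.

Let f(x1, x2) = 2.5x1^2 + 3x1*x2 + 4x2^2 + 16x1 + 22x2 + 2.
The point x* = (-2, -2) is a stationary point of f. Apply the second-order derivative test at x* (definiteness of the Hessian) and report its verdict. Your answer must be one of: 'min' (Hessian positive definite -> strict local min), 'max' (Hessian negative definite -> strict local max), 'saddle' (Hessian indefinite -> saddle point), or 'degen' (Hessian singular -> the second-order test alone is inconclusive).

Compute the Hessian H = grad^2 f:
  H = [[5, 3], [3, 8]]
Verify stationarity: grad f(x*) = H x* + g = (0, 0).
Eigenvalues of H: 3.1459, 9.8541.
Both eigenvalues > 0, so H is positive definite -> x* is a strict local min.

min


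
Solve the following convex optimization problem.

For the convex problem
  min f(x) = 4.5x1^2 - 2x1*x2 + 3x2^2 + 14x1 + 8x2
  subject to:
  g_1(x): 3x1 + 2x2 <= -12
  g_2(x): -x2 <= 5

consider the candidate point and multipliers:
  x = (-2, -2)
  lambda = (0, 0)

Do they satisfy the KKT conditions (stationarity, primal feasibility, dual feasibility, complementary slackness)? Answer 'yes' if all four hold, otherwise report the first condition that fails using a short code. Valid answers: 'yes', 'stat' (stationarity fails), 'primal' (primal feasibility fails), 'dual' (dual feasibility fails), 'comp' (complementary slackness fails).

Gradient of f: grad f(x) = Q x + c = (0, 0)
Constraint values g_i(x) = a_i^T x - b_i:
  g_1((-2, -2)) = 2
  g_2((-2, -2)) = -3
Stationarity residual: grad f(x) + sum_i lambda_i a_i = (0, 0)
  -> stationarity OK
Primal feasibility (all g_i <= 0): FAILS
Dual feasibility (all lambda_i >= 0): OK
Complementary slackness (lambda_i * g_i(x) = 0 for all i): OK

Verdict: the first failing condition is primal_feasibility -> primal.

primal


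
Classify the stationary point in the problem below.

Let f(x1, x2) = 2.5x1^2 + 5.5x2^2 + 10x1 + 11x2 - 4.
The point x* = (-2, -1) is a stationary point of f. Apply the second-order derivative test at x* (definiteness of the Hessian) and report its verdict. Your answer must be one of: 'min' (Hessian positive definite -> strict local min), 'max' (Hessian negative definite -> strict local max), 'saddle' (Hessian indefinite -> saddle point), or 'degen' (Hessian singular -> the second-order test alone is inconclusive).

Compute the Hessian H = grad^2 f:
  H = [[5, 0], [0, 11]]
Verify stationarity: grad f(x*) = H x* + g = (0, 0).
Eigenvalues of H: 5, 11.
Both eigenvalues > 0, so H is positive definite -> x* is a strict local min.

min


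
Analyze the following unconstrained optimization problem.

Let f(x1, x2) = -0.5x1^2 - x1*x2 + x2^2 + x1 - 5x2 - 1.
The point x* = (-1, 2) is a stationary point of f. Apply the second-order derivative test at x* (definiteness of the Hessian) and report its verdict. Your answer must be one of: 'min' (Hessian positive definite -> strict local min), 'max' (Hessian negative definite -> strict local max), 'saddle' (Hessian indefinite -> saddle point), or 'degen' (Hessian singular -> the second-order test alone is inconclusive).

Compute the Hessian H = grad^2 f:
  H = [[-1, -1], [-1, 2]]
Verify stationarity: grad f(x*) = H x* + g = (0, 0).
Eigenvalues of H: -1.3028, 2.3028.
Eigenvalues have mixed signs, so H is indefinite -> x* is a saddle point.

saddle


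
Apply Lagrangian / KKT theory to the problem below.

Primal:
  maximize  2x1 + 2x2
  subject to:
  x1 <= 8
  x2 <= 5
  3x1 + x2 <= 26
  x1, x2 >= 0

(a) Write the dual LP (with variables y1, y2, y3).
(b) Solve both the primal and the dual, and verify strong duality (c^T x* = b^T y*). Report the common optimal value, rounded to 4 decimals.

The standard primal-dual pair for 'max c^T x s.t. A x <= b, x >= 0' is:
  Dual:  min b^T y  s.t.  A^T y >= c,  y >= 0.

So the dual LP is:
  minimize  8y1 + 5y2 + 26y3
  subject to:
    y1 + 3y3 >= 2
    y2 + y3 >= 2
    y1, y2, y3 >= 0

Solving the primal: x* = (7, 5).
  primal value c^T x* = 24.
Solving the dual: y* = (0, 1.3333, 0.6667).
  dual value b^T y* = 24.
Strong duality: c^T x* = b^T y*. Confirmed.

24


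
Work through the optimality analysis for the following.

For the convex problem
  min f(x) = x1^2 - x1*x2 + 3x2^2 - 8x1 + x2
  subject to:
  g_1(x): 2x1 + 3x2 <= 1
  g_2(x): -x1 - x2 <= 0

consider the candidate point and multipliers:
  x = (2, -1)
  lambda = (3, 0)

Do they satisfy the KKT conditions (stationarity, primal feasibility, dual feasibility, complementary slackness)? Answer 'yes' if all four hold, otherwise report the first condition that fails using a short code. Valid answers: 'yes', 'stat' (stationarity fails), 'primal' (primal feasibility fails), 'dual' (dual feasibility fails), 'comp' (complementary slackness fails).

Gradient of f: grad f(x) = Q x + c = (-3, -7)
Constraint values g_i(x) = a_i^T x - b_i:
  g_1((2, -1)) = 0
  g_2((2, -1)) = -1
Stationarity residual: grad f(x) + sum_i lambda_i a_i = (3, 2)
  -> stationarity FAILS
Primal feasibility (all g_i <= 0): OK
Dual feasibility (all lambda_i >= 0): OK
Complementary slackness (lambda_i * g_i(x) = 0 for all i): OK

Verdict: the first failing condition is stationarity -> stat.

stat


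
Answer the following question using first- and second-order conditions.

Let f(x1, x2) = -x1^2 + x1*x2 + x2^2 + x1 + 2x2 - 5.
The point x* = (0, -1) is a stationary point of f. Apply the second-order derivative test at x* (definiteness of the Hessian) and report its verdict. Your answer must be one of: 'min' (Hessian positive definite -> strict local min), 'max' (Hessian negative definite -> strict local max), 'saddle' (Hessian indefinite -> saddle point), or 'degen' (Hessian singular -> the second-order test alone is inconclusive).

Compute the Hessian H = grad^2 f:
  H = [[-2, 1], [1, 2]]
Verify stationarity: grad f(x*) = H x* + g = (0, 0).
Eigenvalues of H: -2.2361, 2.2361.
Eigenvalues have mixed signs, so H is indefinite -> x* is a saddle point.

saddle


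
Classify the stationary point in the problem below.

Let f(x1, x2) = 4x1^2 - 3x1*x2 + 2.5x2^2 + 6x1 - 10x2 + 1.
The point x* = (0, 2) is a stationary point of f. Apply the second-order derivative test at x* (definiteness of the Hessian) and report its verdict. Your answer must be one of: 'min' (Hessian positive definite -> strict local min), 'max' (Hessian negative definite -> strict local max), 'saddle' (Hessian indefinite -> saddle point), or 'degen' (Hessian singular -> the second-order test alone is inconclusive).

Compute the Hessian H = grad^2 f:
  H = [[8, -3], [-3, 5]]
Verify stationarity: grad f(x*) = H x* + g = (0, 0).
Eigenvalues of H: 3.1459, 9.8541.
Both eigenvalues > 0, so H is positive definite -> x* is a strict local min.

min


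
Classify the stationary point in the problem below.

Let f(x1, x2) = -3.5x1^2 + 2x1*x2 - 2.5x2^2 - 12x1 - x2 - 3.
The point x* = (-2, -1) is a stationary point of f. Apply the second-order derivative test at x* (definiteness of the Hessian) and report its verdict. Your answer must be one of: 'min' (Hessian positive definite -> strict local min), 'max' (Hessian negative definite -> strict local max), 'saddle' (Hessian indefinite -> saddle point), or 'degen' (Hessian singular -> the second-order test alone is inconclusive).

Compute the Hessian H = grad^2 f:
  H = [[-7, 2], [2, -5]]
Verify stationarity: grad f(x*) = H x* + g = (0, 0).
Eigenvalues of H: -8.2361, -3.7639.
Both eigenvalues < 0, so H is negative definite -> x* is a strict local max.

max


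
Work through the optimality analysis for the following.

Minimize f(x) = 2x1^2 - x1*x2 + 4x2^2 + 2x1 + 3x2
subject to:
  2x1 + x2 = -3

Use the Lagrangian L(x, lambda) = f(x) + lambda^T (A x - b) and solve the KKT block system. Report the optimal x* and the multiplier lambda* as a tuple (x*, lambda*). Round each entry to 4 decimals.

Form the Lagrangian:
  L(x, lambda) = (1/2) x^T Q x + c^T x + lambda^T (A x - b)
Stationarity (grad_x L = 0): Q x + c + A^T lambda = 0.
Primal feasibility: A x = b.

This gives the KKT block system:
  [ Q   A^T ] [ x     ]   [-c ]
  [ A    0  ] [ lambda ] = [ b ]

Solving the linear system:
  x*      = (-1.175, -0.65)
  lambda* = (1.025)
  f(x*)   = -0.6125

x* = (-1.175, -0.65), lambda* = (1.025)


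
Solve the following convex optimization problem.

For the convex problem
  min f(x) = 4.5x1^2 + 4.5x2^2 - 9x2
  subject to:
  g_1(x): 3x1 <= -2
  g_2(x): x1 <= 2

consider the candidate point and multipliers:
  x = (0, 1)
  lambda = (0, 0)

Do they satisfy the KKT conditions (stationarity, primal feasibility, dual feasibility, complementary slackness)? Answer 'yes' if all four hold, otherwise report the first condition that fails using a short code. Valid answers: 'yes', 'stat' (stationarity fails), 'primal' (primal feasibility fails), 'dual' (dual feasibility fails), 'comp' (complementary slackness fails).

Gradient of f: grad f(x) = Q x + c = (0, 0)
Constraint values g_i(x) = a_i^T x - b_i:
  g_1((0, 1)) = 2
  g_2((0, 1)) = -2
Stationarity residual: grad f(x) + sum_i lambda_i a_i = (0, 0)
  -> stationarity OK
Primal feasibility (all g_i <= 0): FAILS
Dual feasibility (all lambda_i >= 0): OK
Complementary slackness (lambda_i * g_i(x) = 0 for all i): OK

Verdict: the first failing condition is primal_feasibility -> primal.

primal


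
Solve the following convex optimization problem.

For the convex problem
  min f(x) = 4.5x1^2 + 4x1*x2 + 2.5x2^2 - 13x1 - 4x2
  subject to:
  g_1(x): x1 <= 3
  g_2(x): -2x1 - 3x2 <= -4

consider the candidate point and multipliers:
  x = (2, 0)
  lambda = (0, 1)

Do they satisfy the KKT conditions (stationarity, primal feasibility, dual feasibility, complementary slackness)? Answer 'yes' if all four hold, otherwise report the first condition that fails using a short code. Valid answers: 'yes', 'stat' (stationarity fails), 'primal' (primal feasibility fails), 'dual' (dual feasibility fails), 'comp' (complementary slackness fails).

Gradient of f: grad f(x) = Q x + c = (5, 4)
Constraint values g_i(x) = a_i^T x - b_i:
  g_1((2, 0)) = -1
  g_2((2, 0)) = 0
Stationarity residual: grad f(x) + sum_i lambda_i a_i = (3, 1)
  -> stationarity FAILS
Primal feasibility (all g_i <= 0): OK
Dual feasibility (all lambda_i >= 0): OK
Complementary slackness (lambda_i * g_i(x) = 0 for all i): OK

Verdict: the first failing condition is stationarity -> stat.

stat


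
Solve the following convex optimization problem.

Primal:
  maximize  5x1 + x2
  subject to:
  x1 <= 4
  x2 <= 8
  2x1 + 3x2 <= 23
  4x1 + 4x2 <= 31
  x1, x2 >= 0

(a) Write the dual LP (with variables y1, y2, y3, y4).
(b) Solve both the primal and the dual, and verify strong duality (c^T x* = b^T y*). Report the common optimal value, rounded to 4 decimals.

The standard primal-dual pair for 'max c^T x s.t. A x <= b, x >= 0' is:
  Dual:  min b^T y  s.t.  A^T y >= c,  y >= 0.

So the dual LP is:
  minimize  4y1 + 8y2 + 23y3 + 31y4
  subject to:
    y1 + 2y3 + 4y4 >= 5
    y2 + 3y3 + 4y4 >= 1
    y1, y2, y3, y4 >= 0

Solving the primal: x* = (4, 3.75).
  primal value c^T x* = 23.75.
Solving the dual: y* = (4, 0, 0, 0.25).
  dual value b^T y* = 23.75.
Strong duality: c^T x* = b^T y*. Confirmed.

23.75


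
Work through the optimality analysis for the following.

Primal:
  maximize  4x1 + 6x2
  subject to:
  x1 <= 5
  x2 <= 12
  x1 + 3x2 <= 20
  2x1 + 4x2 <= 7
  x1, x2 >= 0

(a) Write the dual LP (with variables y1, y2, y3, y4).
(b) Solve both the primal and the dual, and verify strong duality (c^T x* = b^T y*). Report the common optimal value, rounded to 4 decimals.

The standard primal-dual pair for 'max c^T x s.t. A x <= b, x >= 0' is:
  Dual:  min b^T y  s.t.  A^T y >= c,  y >= 0.

So the dual LP is:
  minimize  5y1 + 12y2 + 20y3 + 7y4
  subject to:
    y1 + y3 + 2y4 >= 4
    y2 + 3y3 + 4y4 >= 6
    y1, y2, y3, y4 >= 0

Solving the primal: x* = (3.5, 0).
  primal value c^T x* = 14.
Solving the dual: y* = (0, 0, 0, 2).
  dual value b^T y* = 14.
Strong duality: c^T x* = b^T y*. Confirmed.

14


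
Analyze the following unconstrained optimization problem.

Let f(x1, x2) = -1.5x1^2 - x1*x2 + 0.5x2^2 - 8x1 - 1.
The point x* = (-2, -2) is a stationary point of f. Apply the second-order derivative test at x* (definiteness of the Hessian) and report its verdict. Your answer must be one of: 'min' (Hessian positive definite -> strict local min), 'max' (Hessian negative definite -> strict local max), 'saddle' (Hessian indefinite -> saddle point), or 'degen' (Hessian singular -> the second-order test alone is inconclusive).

Compute the Hessian H = grad^2 f:
  H = [[-3, -1], [-1, 1]]
Verify stationarity: grad f(x*) = H x* + g = (0, 0).
Eigenvalues of H: -3.2361, 1.2361.
Eigenvalues have mixed signs, so H is indefinite -> x* is a saddle point.

saddle


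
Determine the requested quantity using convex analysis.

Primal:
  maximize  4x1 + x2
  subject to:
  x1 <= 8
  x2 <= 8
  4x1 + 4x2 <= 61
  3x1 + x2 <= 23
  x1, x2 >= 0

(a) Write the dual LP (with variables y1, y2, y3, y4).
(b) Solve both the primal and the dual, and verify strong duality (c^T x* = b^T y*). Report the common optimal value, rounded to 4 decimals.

The standard primal-dual pair for 'max c^T x s.t. A x <= b, x >= 0' is:
  Dual:  min b^T y  s.t.  A^T y >= c,  y >= 0.

So the dual LP is:
  minimize  8y1 + 8y2 + 61y3 + 23y4
  subject to:
    y1 + 4y3 + 3y4 >= 4
    y2 + 4y3 + y4 >= 1
    y1, y2, y3, y4 >= 0

Solving the primal: x* = (7.6667, 0).
  primal value c^T x* = 30.6667.
Solving the dual: y* = (0, 0, 0, 1.3333).
  dual value b^T y* = 30.6667.
Strong duality: c^T x* = b^T y*. Confirmed.

30.6667


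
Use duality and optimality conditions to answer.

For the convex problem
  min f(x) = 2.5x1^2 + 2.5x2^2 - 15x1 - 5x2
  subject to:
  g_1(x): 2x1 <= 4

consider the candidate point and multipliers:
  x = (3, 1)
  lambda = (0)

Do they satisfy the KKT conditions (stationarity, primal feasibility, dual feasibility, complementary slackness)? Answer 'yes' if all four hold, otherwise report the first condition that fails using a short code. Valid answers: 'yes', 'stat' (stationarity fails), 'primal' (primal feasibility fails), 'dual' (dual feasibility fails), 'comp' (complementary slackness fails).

Gradient of f: grad f(x) = Q x + c = (0, 0)
Constraint values g_i(x) = a_i^T x - b_i:
  g_1((3, 1)) = 2
Stationarity residual: grad f(x) + sum_i lambda_i a_i = (0, 0)
  -> stationarity OK
Primal feasibility (all g_i <= 0): FAILS
Dual feasibility (all lambda_i >= 0): OK
Complementary slackness (lambda_i * g_i(x) = 0 for all i): OK

Verdict: the first failing condition is primal_feasibility -> primal.

primal


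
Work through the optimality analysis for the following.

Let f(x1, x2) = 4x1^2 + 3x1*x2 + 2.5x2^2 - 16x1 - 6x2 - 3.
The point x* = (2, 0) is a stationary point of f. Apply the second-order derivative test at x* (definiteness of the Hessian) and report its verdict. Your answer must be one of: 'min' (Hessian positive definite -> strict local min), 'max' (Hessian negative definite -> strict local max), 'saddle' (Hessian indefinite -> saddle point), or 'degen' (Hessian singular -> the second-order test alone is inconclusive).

Compute the Hessian H = grad^2 f:
  H = [[8, 3], [3, 5]]
Verify stationarity: grad f(x*) = H x* + g = (0, 0).
Eigenvalues of H: 3.1459, 9.8541.
Both eigenvalues > 0, so H is positive definite -> x* is a strict local min.

min


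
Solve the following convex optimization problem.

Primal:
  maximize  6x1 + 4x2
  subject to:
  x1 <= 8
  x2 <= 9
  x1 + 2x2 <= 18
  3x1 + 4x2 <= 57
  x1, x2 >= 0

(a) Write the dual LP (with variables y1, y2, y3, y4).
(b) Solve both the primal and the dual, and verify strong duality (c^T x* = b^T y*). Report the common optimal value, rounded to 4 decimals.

The standard primal-dual pair for 'max c^T x s.t. A x <= b, x >= 0' is:
  Dual:  min b^T y  s.t.  A^T y >= c,  y >= 0.

So the dual LP is:
  minimize  8y1 + 9y2 + 18y3 + 57y4
  subject to:
    y1 + y3 + 3y4 >= 6
    y2 + 2y3 + 4y4 >= 4
    y1, y2, y3, y4 >= 0

Solving the primal: x* = (8, 5).
  primal value c^T x* = 68.
Solving the dual: y* = (4, 0, 2, 0).
  dual value b^T y* = 68.
Strong duality: c^T x* = b^T y*. Confirmed.

68


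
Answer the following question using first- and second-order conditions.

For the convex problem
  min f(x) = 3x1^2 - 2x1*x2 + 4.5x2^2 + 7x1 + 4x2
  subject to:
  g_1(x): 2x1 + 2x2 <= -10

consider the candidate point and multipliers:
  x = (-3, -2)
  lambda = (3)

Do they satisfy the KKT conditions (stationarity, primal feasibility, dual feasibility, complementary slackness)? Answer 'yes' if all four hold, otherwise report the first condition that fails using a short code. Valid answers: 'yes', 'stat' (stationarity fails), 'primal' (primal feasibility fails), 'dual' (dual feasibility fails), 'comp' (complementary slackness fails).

Gradient of f: grad f(x) = Q x + c = (-7, -8)
Constraint values g_i(x) = a_i^T x - b_i:
  g_1((-3, -2)) = 0
Stationarity residual: grad f(x) + sum_i lambda_i a_i = (-1, -2)
  -> stationarity FAILS
Primal feasibility (all g_i <= 0): OK
Dual feasibility (all lambda_i >= 0): OK
Complementary slackness (lambda_i * g_i(x) = 0 for all i): OK

Verdict: the first failing condition is stationarity -> stat.

stat


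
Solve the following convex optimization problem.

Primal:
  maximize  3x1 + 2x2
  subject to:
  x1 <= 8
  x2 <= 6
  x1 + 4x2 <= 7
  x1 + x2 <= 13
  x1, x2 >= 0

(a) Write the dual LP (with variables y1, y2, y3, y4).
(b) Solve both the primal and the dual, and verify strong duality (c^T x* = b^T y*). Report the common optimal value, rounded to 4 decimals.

The standard primal-dual pair for 'max c^T x s.t. A x <= b, x >= 0' is:
  Dual:  min b^T y  s.t.  A^T y >= c,  y >= 0.

So the dual LP is:
  minimize  8y1 + 6y2 + 7y3 + 13y4
  subject to:
    y1 + y3 + y4 >= 3
    y2 + 4y3 + y4 >= 2
    y1, y2, y3, y4 >= 0

Solving the primal: x* = (7, 0).
  primal value c^T x* = 21.
Solving the dual: y* = (0, 0, 3, 0).
  dual value b^T y* = 21.
Strong duality: c^T x* = b^T y*. Confirmed.

21


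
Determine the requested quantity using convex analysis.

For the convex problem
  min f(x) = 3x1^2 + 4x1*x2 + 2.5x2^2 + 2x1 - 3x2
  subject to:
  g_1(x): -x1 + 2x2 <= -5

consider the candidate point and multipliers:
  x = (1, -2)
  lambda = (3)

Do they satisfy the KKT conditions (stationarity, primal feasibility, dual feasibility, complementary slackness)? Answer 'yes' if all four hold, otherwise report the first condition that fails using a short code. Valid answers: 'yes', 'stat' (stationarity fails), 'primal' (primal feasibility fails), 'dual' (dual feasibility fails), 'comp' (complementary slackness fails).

Gradient of f: grad f(x) = Q x + c = (0, -9)
Constraint values g_i(x) = a_i^T x - b_i:
  g_1((1, -2)) = 0
Stationarity residual: grad f(x) + sum_i lambda_i a_i = (-3, -3)
  -> stationarity FAILS
Primal feasibility (all g_i <= 0): OK
Dual feasibility (all lambda_i >= 0): OK
Complementary slackness (lambda_i * g_i(x) = 0 for all i): OK

Verdict: the first failing condition is stationarity -> stat.

stat


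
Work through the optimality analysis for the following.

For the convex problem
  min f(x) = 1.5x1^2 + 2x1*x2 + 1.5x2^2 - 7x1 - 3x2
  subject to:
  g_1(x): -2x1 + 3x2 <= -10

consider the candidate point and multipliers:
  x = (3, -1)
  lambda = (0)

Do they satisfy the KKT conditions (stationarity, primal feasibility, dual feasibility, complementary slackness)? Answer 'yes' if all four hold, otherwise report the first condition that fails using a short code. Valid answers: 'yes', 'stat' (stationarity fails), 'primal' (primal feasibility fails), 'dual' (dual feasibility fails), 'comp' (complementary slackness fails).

Gradient of f: grad f(x) = Q x + c = (0, 0)
Constraint values g_i(x) = a_i^T x - b_i:
  g_1((3, -1)) = 1
Stationarity residual: grad f(x) + sum_i lambda_i a_i = (0, 0)
  -> stationarity OK
Primal feasibility (all g_i <= 0): FAILS
Dual feasibility (all lambda_i >= 0): OK
Complementary slackness (lambda_i * g_i(x) = 0 for all i): OK

Verdict: the first failing condition is primal_feasibility -> primal.

primal
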